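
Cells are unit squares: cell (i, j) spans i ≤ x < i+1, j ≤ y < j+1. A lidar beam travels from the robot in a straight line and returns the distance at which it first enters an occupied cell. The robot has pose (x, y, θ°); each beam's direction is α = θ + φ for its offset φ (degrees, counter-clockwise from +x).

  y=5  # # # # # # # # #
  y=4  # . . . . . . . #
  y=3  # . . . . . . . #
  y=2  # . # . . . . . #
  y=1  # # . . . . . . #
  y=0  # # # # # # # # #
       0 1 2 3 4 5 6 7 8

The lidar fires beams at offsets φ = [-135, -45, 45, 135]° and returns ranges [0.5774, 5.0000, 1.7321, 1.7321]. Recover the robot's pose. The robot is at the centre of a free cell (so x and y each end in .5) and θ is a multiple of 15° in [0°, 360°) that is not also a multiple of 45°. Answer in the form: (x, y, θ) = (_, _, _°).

(x, y, θ) = (2.5, 3.5, 15°)

The pose lattice has 26·16 = 416 candidates. Test each by forward raycasting.
  (4.5, 4.5, 60°): beam 1 = 3.6235 ≠ 0.5774 ✗
  (4.5, 2.5, 300°): beam 1 = 1.5529 ≠ 0.5774 ✗
  (5.5, 3.5, 330°): beam 1 = 2.5882 ≠ 0.5774 ✗
  …
  (2.5, 3.5, 15°): r_1=0.5774, r_2=5.0000, r_3=1.7321, r_4=1.7321 — all match ✓
Unique over the lattice → pose = (2.5, 3.5, 15°).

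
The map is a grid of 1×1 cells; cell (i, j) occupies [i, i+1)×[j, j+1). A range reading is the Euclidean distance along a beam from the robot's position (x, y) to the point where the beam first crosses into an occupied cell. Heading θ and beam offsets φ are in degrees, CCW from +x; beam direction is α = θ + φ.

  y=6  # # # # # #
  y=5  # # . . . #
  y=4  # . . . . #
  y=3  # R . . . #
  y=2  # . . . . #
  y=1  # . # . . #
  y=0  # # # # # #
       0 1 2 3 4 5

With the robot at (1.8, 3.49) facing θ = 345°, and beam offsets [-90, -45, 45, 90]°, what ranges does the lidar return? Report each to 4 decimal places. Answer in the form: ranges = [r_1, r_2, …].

ranges = [2.5778, 1.7205, 3.6950, 2.5985]

beam 1: φ=-90°, α=255°
  dir = (cos 255°, sin 255°) = (-0.2588, -0.9659); from cell (1,3)
  next x-line at t=3.0910, next y-line at t=0.5073; Δt_x=3.8637, Δt_y=1.0353
    y: enter (1,2) at t=0.5073
    y: enter (1,1) at t=1.5426
    y: enter (1,0) at t=2.5778 ← occupied
  → r_1 = 2.5778
beam 2: φ=-45°, α=300°
  dir = (cos 300°, sin 300°) = (0.5000, -0.8660); from cell (1,3)
  next x-line at t=0.4000, next y-line at t=0.5658; Δt_x=2.0000, Δt_y=1.1547
    x: enter (2,3) at t=0.4000
    y: enter (2,2) at t=0.5658
    y: enter (2,1) at t=1.7205 ← occupied
  → r_2 = 1.7205
beam 3: φ=45°, α=30°
  dir = (cos 30°, sin 30°) = (0.8660, 0.5000); from cell (1,3)
  next x-line at t=0.2309, next y-line at t=1.0200; Δt_x=1.1547, Δt_y=2.0000
    x: enter (2,3) at t=0.2309
    y: enter (2,4) at t=1.0200
    x: enter (3,4) at t=1.3856
    x: enter (4,4) at t=2.5403
    y: enter (4,5) at t=3.0200
    x: enter (5,5) at t=3.6950 ← occupied
  → r_3 = 3.6950
beam 4: φ=90°, α=75°
  dir = (cos 75°, sin 75°) = (0.2588, 0.9659); from cell (1,3)
  next x-line at t=0.7727, next y-line at t=0.5280; Δt_x=3.8637, Δt_y=1.0353
    y: enter (1,4) at t=0.5280
    x: enter (2,4) at t=0.7727
    y: enter (2,5) at t=1.5633
    y: enter (2,6) at t=2.5985 ← occupied
  → r_4 = 2.5985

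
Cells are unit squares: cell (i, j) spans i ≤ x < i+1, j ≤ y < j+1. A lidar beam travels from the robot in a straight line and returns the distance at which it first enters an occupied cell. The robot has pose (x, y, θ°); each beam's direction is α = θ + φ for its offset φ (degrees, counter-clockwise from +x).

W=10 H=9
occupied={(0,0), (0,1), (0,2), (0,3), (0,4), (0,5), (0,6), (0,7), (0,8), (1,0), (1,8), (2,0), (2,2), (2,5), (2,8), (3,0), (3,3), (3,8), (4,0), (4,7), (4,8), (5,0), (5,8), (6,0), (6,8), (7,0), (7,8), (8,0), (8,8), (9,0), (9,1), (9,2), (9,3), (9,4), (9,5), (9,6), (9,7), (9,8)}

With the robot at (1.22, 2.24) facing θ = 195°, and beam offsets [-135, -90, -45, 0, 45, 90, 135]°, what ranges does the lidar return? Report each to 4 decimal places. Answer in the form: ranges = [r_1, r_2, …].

ranges = [3.1870, 0.8500, 0.2540, 0.2278, 0.4400, 1.2837, 2.4800]

beam 1: φ=-135°, α=60°
  dir = (cos 60°, sin 60°) = (0.5000, 0.8660); from cell (1,2)
  next x-line at t=1.5600, next y-line at t=0.8776; Δt_x=2.0000, Δt_y=1.1547
    y: enter (1,3) at t=0.8776
    x: enter (2,3) at t=1.5600
    y: enter (2,4) at t=2.0323
    y: enter (2,5) at t=3.1870 ← occupied
  → r_1 = 3.1870
beam 2: φ=-90°, α=105°
  dir = (cos 105°, sin 105°) = (-0.2588, 0.9659); from cell (1,2)
  next x-line at t=0.8500, next y-line at t=0.7868; Δt_x=3.8637, Δt_y=1.0353
    y: enter (1,3) at t=0.7868
    x: enter (0,3) at t=0.8500 ← occupied
  → r_2 = 0.8500
beam 3: φ=-45°, α=150°
  dir = (cos 150°, sin 150°) = (-0.8660, 0.5000); from cell (1,2)
  next x-line at t=0.2540, next y-line at t=1.5200; Δt_x=1.1547, Δt_y=2.0000
    x: enter (0,2) at t=0.2540 ← occupied
  → r_3 = 0.2540
beam 4: φ=0°, α=195°
  dir = (cos 195°, sin 195°) = (-0.9659, -0.2588); from cell (1,2)
  next x-line at t=0.2278, next y-line at t=0.9273; Δt_x=1.0353, Δt_y=3.8637
    x: enter (0,2) at t=0.2278 ← occupied
  → r_4 = 0.2278
beam 5: φ=45°, α=240°
  dir = (cos 240°, sin 240°) = (-0.5000, -0.8660); from cell (1,2)
  next x-line at t=0.4400, next y-line at t=0.2771; Δt_x=2.0000, Δt_y=1.1547
    y: enter (1,1) at t=0.2771
    x: enter (0,1) at t=0.4400 ← occupied
  → r_5 = 0.4400
beam 6: φ=90°, α=285°
  dir = (cos 285°, sin 285°) = (0.2588, -0.9659); from cell (1,2)
  next x-line at t=3.0137, next y-line at t=0.2485; Δt_x=3.8637, Δt_y=1.0353
    y: enter (1,1) at t=0.2485
    y: enter (1,0) at t=1.2837 ← occupied
  → r_6 = 1.2837
beam 7: φ=135°, α=330°
  dir = (cos 330°, sin 330°) = (0.8660, -0.5000); from cell (1,2)
  next x-line at t=0.9007, next y-line at t=0.4800; Δt_x=1.1547, Δt_y=2.0000
    y: enter (1,1) at t=0.4800
    x: enter (2,1) at t=0.9007
    x: enter (3,1) at t=2.0554
    y: enter (3,0) at t=2.4800 ← occupied
  → r_7 = 2.4800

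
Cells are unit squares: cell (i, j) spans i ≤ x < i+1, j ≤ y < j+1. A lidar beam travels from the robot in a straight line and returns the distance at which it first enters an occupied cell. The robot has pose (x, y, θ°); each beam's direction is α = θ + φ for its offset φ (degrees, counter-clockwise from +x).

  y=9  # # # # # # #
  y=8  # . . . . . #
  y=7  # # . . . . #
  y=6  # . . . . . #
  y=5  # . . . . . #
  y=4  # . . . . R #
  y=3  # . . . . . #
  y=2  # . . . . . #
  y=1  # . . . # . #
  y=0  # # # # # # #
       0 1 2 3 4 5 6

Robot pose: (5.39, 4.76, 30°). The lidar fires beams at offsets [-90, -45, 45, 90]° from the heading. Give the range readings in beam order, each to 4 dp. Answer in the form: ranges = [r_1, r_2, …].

beam 1: φ=-90°, α=300°
  d=(0.5000,-0.8660)  start (5,4)  tX=1.2200 tY=0.8776  stride 1/|dx|=2.0000 1/|dy|=1.1547
    cross y-line → (5,3), t=0.8776
    cross x-line → (6,3), t=1.2200 (wall)
  → r_1 = 1.2200
beam 2: φ=-45°, α=345°
  d=(0.9659,-0.2588)  start (5,4)  tX=0.6315 tY=2.9364  stride 1/|dx|=1.0353 1/|dy|=3.8637
    cross x-line → (6,4), t=0.6315 (wall)
  → r_2 = 0.6315
beam 3: φ=45°, α=75°
  d=(0.2588,0.9659)  start (5,4)  tX=2.3569 tY=0.2485  stride 1/|dx|=3.8637 1/|dy|=1.0353
    cross y-line → (5,5), t=0.2485
    cross y-line → (5,6), t=1.2837
    cross y-line → (5,7), t=2.3190
    cross x-line → (6,7), t=2.3569 (wall)
  → r_3 = 2.3569
beam 4: φ=90°, α=120°
  d=(-0.5000,0.8660)  start (5,4)  tX=0.7800 tY=0.2771  stride 1/|dx|=2.0000 1/|dy|=1.1547
    cross y-line → (5,5), t=0.2771
    cross x-line → (4,5), t=0.7800
    cross y-line → (4,6), t=1.4318
    cross y-line → (4,7), t=2.5865
    cross x-line → (3,7), t=2.7800
    cross y-line → (3,8), t=3.7412
    cross x-line → (2,8), t=4.7800
    cross y-line → (2,9), t=4.8959 (wall)
  → r_4 = 4.8959

ranges = [1.2200, 0.6315, 2.3569, 4.8959]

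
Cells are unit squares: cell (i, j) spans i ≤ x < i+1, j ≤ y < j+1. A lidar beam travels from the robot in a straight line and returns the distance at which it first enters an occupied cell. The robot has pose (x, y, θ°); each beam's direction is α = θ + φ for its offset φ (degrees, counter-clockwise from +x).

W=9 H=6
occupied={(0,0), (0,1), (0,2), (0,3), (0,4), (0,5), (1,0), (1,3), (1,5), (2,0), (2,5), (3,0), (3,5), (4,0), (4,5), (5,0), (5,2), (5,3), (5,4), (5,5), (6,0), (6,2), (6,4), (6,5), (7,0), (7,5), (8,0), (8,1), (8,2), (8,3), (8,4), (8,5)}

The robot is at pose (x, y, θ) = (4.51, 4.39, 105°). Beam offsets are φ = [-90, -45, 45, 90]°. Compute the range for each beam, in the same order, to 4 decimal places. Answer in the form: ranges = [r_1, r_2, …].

ranges = [0.5073, 0.7044, 1.2200, 2.5985]

beam 1: φ=-90°, α=15°
  cosα=0.9659 sinα=0.2588 | (4,4) | tMaxX 0.5073 tMaxY 2.3569 | tΔX 1.0353 tΔY 3.8637
    t=0.5073 [x] (5,4) — stop
  → r_1 = 0.5073
beam 2: φ=-45°, α=60°
  cosα=0.5000 sinα=0.8660 | (4,4) | tMaxX 0.9800 tMaxY 0.7044 | tΔX 2.0000 tΔY 1.1547
    t=0.7044 [y] (4,5) — stop
  → r_2 = 0.7044
beam 3: φ=45°, α=150°
  cosα=-0.8660 sinα=0.5000 | (4,4) | tMaxX 0.5889 tMaxY 1.2200 | tΔX 1.1547 tΔY 2.0000
    t=0.5889 [x] (3,4)
    t=1.2200 [y] (3,5) — stop
  → r_3 = 1.2200
beam 4: φ=90°, α=195°
  cosα=-0.9659 sinα=-0.2588 | (4,4) | tMaxX 0.5280 tMaxY 1.5068 | tΔX 1.0353 tΔY 3.8637
    t=0.5280 [x] (3,4)
    t=1.5068 [y] (3,3)
    t=1.5633 [x] (2,3)
    t=2.5985 [x] (1,3) — stop
  → r_4 = 2.5985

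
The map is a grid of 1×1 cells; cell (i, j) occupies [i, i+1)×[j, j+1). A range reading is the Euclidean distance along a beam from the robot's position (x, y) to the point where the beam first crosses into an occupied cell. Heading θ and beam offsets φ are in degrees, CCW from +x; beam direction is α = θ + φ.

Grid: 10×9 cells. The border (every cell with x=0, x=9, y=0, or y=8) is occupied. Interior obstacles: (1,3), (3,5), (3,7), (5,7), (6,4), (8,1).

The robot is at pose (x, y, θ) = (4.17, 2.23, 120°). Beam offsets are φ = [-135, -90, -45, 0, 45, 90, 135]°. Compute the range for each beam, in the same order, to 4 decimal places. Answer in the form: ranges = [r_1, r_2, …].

ranges = [3.9651, 5.5772, 4.9383, 6.3400, 2.9751, 2.4600, 1.2734]

beam 1: φ=-135°, α=345°
  cosα=0.9659 sinα=-0.2588 | (4,2) | tMaxX 0.8593 tMaxY 0.8887 | tΔX 1.0353 tΔY 3.8637
    t=0.8593 [x] (5,2)
    t=0.8887 [y] (5,1)
    t=1.8946 [x] (6,1)
    t=2.9298 [x] (7,1)
    t=3.9651 [x] (8,1) — stop
  → r_1 = 3.9651
beam 2: φ=-90°, α=30°
  cosα=0.8660 sinα=0.5000 | (4,2) | tMaxX 0.9584 tMaxY 1.5400 | tΔX 1.1547 tΔY 2.0000
    t=0.9584 [x] (5,2)
    t=1.5400 [y] (5,3)
    t=2.1131 [x] (6,3)
    t=3.2678 [x] (7,3)
    t=3.5400 [y] (7,4)
    t=4.4225 [x] (8,4)
    t=5.5400 [y] (8,5)
    t=5.5772 [x] (9,5) — stop
  → r_2 = 5.5772
beam 3: φ=-45°, α=75°
  cosα=0.2588 sinα=0.9659 | (4,2) | tMaxX 3.2069 tMaxY 0.7972 | tΔX 3.8637 tΔY 1.0353
    t=0.7972 [y] (4,3)
    t=1.8324 [y] (4,4)
    t=2.8677 [y] (4,5)
    t=3.2069 [x] (5,5)
    t=3.9030 [y] (5,6)
    t=4.9383 [y] (5,7) — stop
  → r_3 = 4.9383
beam 4: φ=0°, α=120°
  cosα=-0.5000 sinα=0.8660 | (4,2) | tMaxX 0.3400 tMaxY 0.8891 | tΔX 2.0000 tΔY 1.1547
    t=0.3400 [x] (3,2)
    t=0.8891 [y] (3,3)
    t=2.0438 [y] (3,4)
    t=2.3400 [x] (2,4)
    t=3.1985 [y] (2,5)
    t=4.3400 [x] (1,5)
    t=4.3532 [y] (1,6)
    t=5.5079 [y] (1,7)
    t=6.3400 [x] (0,7) — stop
  → r_4 = 6.3400
beam 5: φ=45°, α=165°
  cosα=-0.9659 sinα=0.2588 | (4,2) | tMaxX 0.1760 tMaxY 2.9751 | tΔX 1.0353 tΔY 3.8637
    t=0.1760 [x] (3,2)
    t=1.2113 [x] (2,2)
    t=2.2465 [x] (1,2)
    t=2.9751 [y] (1,3) — stop
  → r_5 = 2.9751
beam 6: φ=90°, α=210°
  cosα=-0.8660 sinα=-0.5000 | (4,2) | tMaxX 0.1963 tMaxY 0.4600 | tΔX 1.1547 tΔY 2.0000
    t=0.1963 [x] (3,2)
    t=0.4600 [y] (3,1)
    t=1.3510 [x] (2,1)
    t=2.4600 [y] (2,0) — stop
  → r_6 = 2.4600
beam 7: φ=135°, α=255°
  cosα=-0.2588 sinα=-0.9659 | (4,2) | tMaxX 0.6568 tMaxY 0.2381 | tΔX 3.8637 tΔY 1.0353
    t=0.2381 [y] (4,1)
    t=0.6568 [x] (3,1)
    t=1.2734 [y] (3,0) — stop
  → r_7 = 1.2734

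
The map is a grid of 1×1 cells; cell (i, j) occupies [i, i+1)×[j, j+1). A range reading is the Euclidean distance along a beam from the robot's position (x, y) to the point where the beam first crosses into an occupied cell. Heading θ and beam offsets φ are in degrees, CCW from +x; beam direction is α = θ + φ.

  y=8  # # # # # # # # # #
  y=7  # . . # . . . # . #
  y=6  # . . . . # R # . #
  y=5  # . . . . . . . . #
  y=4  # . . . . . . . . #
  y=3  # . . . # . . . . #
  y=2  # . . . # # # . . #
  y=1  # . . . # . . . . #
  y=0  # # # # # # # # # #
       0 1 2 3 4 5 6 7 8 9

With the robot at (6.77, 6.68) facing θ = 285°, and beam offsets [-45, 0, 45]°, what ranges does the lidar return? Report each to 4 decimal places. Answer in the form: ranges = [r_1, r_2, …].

ranges = [3.5400, 5.8804, 0.2656]

beam 1: φ=-45°, α=240°
  dir = (cos 240°, sin 240°) = (-0.5000, -0.8660); from cell (6,6)
  next x-line at t=1.5400, next y-line at t=0.7852; Δt_x=2.0000, Δt_y=1.1547
    y: enter (6,5) at t=0.7852
    x: enter (5,5) at t=1.5400
    y: enter (5,4) at t=1.9399
    y: enter (5,3) at t=3.0946
    x: enter (4,3) at t=3.5400 ← occupied
  → r_1 = 3.5400
beam 2: φ=0°, α=285°
  dir = (cos 285°, sin 285°) = (0.2588, -0.9659); from cell (6,6)
  next x-line at t=0.8887, next y-line at t=0.7040; Δt_x=3.8637, Δt_y=1.0353
    y: enter (6,5) at t=0.7040
    x: enter (7,5) at t=0.8887
    y: enter (7,4) at t=1.7393
    y: enter (7,3) at t=2.7745
    y: enter (7,2) at t=3.8098
    x: enter (8,2) at t=4.7524
    y: enter (8,1) at t=4.8451
    y: enter (8,0) at t=5.8804 ← occupied
  → r_2 = 5.8804
beam 3: φ=45°, α=330°
  dir = (cos 330°, sin 330°) = (0.8660, -0.5000); from cell (6,6)
  next x-line at t=0.2656, next y-line at t=1.3600; Δt_x=1.1547, Δt_y=2.0000
    x: enter (7,6) at t=0.2656 ← occupied
  → r_3 = 0.2656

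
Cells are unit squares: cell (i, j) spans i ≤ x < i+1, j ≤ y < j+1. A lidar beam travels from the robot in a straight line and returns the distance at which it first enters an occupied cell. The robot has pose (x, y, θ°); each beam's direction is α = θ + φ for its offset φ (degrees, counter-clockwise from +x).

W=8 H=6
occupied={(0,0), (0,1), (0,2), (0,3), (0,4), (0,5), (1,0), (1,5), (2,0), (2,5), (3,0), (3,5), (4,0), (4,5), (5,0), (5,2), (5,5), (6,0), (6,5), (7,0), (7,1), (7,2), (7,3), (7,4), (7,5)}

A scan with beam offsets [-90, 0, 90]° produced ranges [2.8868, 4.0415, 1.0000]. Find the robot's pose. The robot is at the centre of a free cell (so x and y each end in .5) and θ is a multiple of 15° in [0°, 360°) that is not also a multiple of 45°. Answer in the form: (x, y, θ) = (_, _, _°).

Candidates: 23 free-cell centres × 16 headings = 368 poses. Raycast each; keep the one whose scan matches to 4 dp.
  (1.5, 4.5, 15°): beam 1 = 3.6235 ≠ 2.8868 ✗
  (3.5, 3.5, 15°): beam 1 = 2.5882 ≠ 2.8868 ✗
  (1.5, 1.5, 300°): beam 1 = 0.5774 ≠ 2.8868 ✗
  (5.5, 1.5, 150°): beam 1 = 0.5774 ≠ 2.8868 ✗
  …
  (3.5, 4.5, 300°): r_1=2.8868, r_2=4.0415, r_3=1.0000 — all match ✓
Only this pose fits every beam.

(x, y, θ) = (3.5, 4.5, 300°)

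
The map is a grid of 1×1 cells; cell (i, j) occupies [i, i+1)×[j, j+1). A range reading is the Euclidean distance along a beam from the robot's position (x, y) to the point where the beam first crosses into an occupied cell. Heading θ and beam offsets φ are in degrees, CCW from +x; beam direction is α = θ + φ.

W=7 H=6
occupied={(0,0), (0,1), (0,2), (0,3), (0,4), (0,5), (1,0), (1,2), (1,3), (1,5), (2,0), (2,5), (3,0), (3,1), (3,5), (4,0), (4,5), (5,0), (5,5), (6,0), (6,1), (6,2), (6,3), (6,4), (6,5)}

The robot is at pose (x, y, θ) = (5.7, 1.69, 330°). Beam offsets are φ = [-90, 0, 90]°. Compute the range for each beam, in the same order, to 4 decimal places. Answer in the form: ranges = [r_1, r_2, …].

beam 1: φ=-90°, α=240°
  d=(-0.5000,-0.8660)  start (5,1)  tX=1.4000 tY=0.7967  stride 1/|dx|=2.0000 1/|dy|=1.1547
    cross y-line → (5,0), t=0.7967 (wall)
  → r_1 = 0.7967
beam 2: φ=0°, α=330°
  d=(0.8660,-0.5000)  start (5,1)  tX=0.3464 tY=1.3800  stride 1/|dx|=1.1547 1/|dy|=2.0000
    cross x-line → (6,1), t=0.3464 (wall)
  → r_2 = 0.3464
beam 3: φ=90°, α=60°
  d=(0.5000,0.8660)  start (5,1)  tX=0.6000 tY=0.3580  stride 1/|dx|=2.0000 1/|dy|=1.1547
    cross y-line → (5,2), t=0.3580
    cross x-line → (6,2), t=0.6000 (wall)
  → r_3 = 0.6000

ranges = [0.7967, 0.3464, 0.6000]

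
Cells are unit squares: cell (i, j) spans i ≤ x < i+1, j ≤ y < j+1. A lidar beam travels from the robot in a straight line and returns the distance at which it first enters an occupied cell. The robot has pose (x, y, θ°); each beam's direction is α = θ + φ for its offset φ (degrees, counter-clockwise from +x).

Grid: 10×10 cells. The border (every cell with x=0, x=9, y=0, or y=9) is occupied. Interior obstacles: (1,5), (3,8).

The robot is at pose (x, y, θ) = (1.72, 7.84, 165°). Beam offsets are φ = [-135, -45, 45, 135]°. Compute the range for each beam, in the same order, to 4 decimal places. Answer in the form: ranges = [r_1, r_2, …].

ranges = [1.4780, 1.3395, 0.8314, 7.8982]

beam 1: φ=-135°, α=30°
  dir = (cos 30°, sin 30°) = (0.8660, 0.5000); from cell (1,7)
  next x-line at t=0.3233, next y-line at t=0.3200; Δt_x=1.1547, Δt_y=2.0000
    y: enter (1,8) at t=0.3200
    x: enter (2,8) at t=0.3233
    x: enter (3,8) at t=1.4780 ← occupied
  → r_1 = 1.4780
beam 2: φ=-45°, α=120°
  dir = (cos 120°, sin 120°) = (-0.5000, 0.8660); from cell (1,7)
  next x-line at t=1.4400, next y-line at t=0.1848; Δt_x=2.0000, Δt_y=1.1547
    y: enter (1,8) at t=0.1848
    y: enter (1,9) at t=1.3395 ← occupied
  → r_2 = 1.3395
beam 3: φ=45°, α=210°
  dir = (cos 210°, sin 210°) = (-0.8660, -0.5000); from cell (1,7)
  next x-line at t=0.8314, next y-line at t=1.6800; Δt_x=1.1547, Δt_y=2.0000
    x: enter (0,7) at t=0.8314 ← occupied
  → r_3 = 0.8314
beam 4: φ=135°, α=300°
  dir = (cos 300°, sin 300°) = (0.5000, -0.8660); from cell (1,7)
  next x-line at t=0.5600, next y-line at t=0.9699; Δt_x=2.0000, Δt_y=1.1547
    x: enter (2,7) at t=0.5600
    y: enter (2,6) at t=0.9699
    y: enter (2,5) at t=2.1246
    x: enter (3,5) at t=2.5600
    y: enter (3,4) at t=3.2793
    y: enter (3,3) at t=4.4341
    x: enter (4,3) at t=4.5600
    y: enter (4,2) at t=5.5888
    x: enter (5,2) at t=6.5600
    y: enter (5,1) at t=6.7435
    y: enter (5,0) at t=7.8982 ← occupied
  → r_4 = 7.8982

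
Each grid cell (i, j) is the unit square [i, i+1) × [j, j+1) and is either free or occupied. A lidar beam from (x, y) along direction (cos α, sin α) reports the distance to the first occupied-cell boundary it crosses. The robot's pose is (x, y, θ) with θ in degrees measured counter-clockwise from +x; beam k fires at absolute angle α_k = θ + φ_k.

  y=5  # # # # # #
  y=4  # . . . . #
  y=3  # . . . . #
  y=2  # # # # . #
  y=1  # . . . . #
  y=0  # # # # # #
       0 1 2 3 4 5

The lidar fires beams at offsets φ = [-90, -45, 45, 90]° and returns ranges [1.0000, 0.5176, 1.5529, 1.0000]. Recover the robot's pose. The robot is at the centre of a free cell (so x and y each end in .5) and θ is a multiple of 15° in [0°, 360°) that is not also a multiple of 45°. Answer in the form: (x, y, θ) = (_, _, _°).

(x, y, θ) = (2.5, 1.5, 120°)

Candidates: 13 free-cell centres × 16 headings = 208 poses. Raycast each; keep the one whose scan matches to 4 dp.
  (2.5, 3.5, 345°): beam 1 = 0.5176 ≠ 1.0000 ✗
  (1.5, 1.5, 255°): beam 1 = 0.5176 ≠ 1.0000 ✗
  (2.5, 4.5, 330°): beam 1 = 1.7321 ≠ 1.0000 ✗
  (3.5, 4.5, 15°): beam 1 = 1.5529 ≠ 1.0000 ✗
  (3.5, 4.5, 330°): beam 1 = 1.7321 ≠ 1.0000 ✗
  …
  (2.5, 1.5, 120°): r_1=1.0000, r_2=0.5176, r_3=1.5529, r_4=1.0000 — all match ✓
Unique over the lattice → pose = (2.5, 1.5, 120°).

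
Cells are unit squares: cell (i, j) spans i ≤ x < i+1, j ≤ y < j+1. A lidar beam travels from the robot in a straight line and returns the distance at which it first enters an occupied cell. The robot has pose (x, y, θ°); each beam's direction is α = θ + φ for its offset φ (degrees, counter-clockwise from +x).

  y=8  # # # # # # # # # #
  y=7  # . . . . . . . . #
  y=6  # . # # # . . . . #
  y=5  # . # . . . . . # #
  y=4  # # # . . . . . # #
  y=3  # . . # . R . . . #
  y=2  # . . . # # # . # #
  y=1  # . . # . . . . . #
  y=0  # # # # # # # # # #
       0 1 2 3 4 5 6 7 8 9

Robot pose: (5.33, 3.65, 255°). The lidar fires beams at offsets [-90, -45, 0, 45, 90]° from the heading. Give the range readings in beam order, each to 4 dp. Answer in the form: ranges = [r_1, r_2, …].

beam 1: φ=-90°, α=165°
  d=(-0.9659,0.2588)  start (5,3)  tX=0.3416 tY=1.3523  stride 1/|dx|=1.0353 1/|dy|=3.8637
    cross x-line → (4,3), t=0.3416
    cross y-line → (4,4), t=1.3523
    cross x-line → (3,4), t=1.3769
    cross x-line → (2,4), t=2.4122 (wall)
  → r_1 = 2.4122
beam 2: φ=-45°, α=210°
  d=(-0.8660,-0.5000)  start (5,3)  tX=0.3811 tY=1.3000  stride 1/|dx|=1.1547 1/|dy|=2.0000
    cross x-line → (4,3), t=0.3811
    cross y-line → (4,2), t=1.3000 (wall)
  → r_2 = 1.3000
beam 3: φ=0°, α=255°
  d=(-0.2588,-0.9659)  start (5,3)  tX=1.2750 tY=0.6729  stride 1/|dx|=3.8637 1/|dy|=1.0353
    cross y-line → (5,2), t=0.6729 (wall)
  → r_3 = 0.6729
beam 4: φ=45°, α=300°
  d=(0.5000,-0.8660)  start (5,3)  tX=1.3400 tY=0.7506  stride 1/|dx|=2.0000 1/|dy|=1.1547
    cross y-line → (5,2), t=0.7506 (wall)
  → r_4 = 0.7506
beam 5: φ=90°, α=345°
  d=(0.9659,-0.2588)  start (5,3)  tX=0.6936 tY=2.5114  stride 1/|dx|=1.0353 1/|dy|=3.8637
    cross x-line → (6,3), t=0.6936
    cross x-line → (7,3), t=1.7289
    cross y-line → (7,2), t=2.5114
    cross x-line → (8,2), t=2.7642 (wall)
  → r_5 = 2.7642

ranges = [2.4122, 1.3000, 0.6729, 0.7506, 2.7642]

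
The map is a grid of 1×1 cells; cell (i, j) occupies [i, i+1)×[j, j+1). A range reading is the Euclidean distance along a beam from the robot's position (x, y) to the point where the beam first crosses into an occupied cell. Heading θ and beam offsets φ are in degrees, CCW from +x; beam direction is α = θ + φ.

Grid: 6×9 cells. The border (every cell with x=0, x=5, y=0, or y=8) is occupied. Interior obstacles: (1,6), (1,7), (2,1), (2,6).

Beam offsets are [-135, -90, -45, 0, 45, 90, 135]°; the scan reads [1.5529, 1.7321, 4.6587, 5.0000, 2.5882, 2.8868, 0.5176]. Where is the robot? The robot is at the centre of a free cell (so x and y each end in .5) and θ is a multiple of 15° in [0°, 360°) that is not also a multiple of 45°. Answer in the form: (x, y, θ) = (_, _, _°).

Candidates: 24 free-cell centres × 16 headings = 384 poses. Raycast each; keep the one whose scan matches to 4 dp.
  (1.5, 5.5, 195°): beam 1 = 0.5774 ≠ 1.5529 ✗
  (4.5, 1.5, 75°): beam 1 = 0.5774 ≠ 1.5529 ✗
  (3.5, 6.5, 300°): beam 1 = 0.5176 ≠ 1.5529 ✗
  (3.5, 4.5, 345°): beam 1 = 2.8868 ≠ 1.5529 ✗
  …
  (2.5, 5.5, 300°): r_1=1.5529, r_2=1.7321, r_3=4.6587, r_4=5.0000, r_5=2.5882, r_6=2.8868, r_7=0.5176 — all match ✓
Only this pose fits every beam.

(x, y, θ) = (2.5, 5.5, 300°)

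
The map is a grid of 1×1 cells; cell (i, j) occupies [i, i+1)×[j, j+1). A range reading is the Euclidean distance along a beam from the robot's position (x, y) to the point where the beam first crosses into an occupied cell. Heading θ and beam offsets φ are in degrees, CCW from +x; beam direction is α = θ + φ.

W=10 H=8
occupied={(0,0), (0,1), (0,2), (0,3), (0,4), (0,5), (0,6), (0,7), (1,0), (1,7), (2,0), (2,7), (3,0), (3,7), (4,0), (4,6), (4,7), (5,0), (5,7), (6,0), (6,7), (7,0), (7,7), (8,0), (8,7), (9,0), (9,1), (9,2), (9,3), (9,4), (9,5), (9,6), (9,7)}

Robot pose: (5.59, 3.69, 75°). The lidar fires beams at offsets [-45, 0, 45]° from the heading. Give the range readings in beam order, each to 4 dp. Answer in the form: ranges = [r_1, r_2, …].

beam 1: φ=-45°, α=30°
  direction (0.8660, 0.5000); cell (5,3); t to first gridline: x 0.4734, y 0.6200 (then +1.1547 / +2.0000)
    (6,3) via x @ 0.4734
    (6,4) via y @ 0.6200
    (7,4) via x @ 1.6281
    (7,5) via y @ 2.6200
    (8,5) via x @ 2.7828
    (9,5) via x @ 3.9375  # hit
  → r_1 = 3.9375
beam 2: φ=0°, α=75°
  direction (0.2588, 0.9659); cell (5,3); t to first gridline: x 1.5841, y 0.3209 (then +3.8637 / +1.0353)
    (5,4) via y @ 0.3209
    (5,5) via y @ 1.3562
    (6,5) via x @ 1.5841
    (6,6) via y @ 2.3915
    (6,7) via y @ 3.4268  # hit
  → r_2 = 3.4268
beam 3: φ=45°, α=120°
  direction (-0.5000, 0.8660); cell (5,3); t to first gridline: x 1.1800, y 0.3580 (then +2.0000 / +1.1547)
    (5,4) via y @ 0.3580
    (4,4) via x @ 1.1800
    (4,5) via y @ 1.5127
    (4,6) via y @ 2.6674  # hit
  → r_3 = 2.6674

ranges = [3.9375, 3.4268, 2.6674]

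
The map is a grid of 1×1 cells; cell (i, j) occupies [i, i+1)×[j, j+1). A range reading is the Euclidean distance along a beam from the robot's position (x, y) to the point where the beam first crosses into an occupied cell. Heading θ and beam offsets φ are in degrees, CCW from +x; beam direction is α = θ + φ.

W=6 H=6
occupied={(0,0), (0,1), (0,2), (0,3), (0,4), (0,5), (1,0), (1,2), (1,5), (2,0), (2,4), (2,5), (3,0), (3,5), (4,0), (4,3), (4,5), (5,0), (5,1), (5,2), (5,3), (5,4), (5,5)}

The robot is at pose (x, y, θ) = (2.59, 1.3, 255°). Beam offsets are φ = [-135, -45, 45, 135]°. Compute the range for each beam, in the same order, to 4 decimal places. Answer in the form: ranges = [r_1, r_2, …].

beam 1: φ=-135°, α=120°
  dir = (cos 120°, sin 120°) = (-0.5000, 0.8660); from cell (2,1)
  next x-line at t=1.1800, next y-line at t=0.8083; Δt_x=2.0000, Δt_y=1.1547
    y: enter (2,2) at t=0.8083
    x: enter (1,2) at t=1.1800 ← occupied
  → r_1 = 1.1800
beam 2: φ=-45°, α=210°
  dir = (cos 210°, sin 210°) = (-0.8660, -0.5000); from cell (2,1)
  next x-line at t=0.6813, next y-line at t=0.6000; Δt_x=1.1547, Δt_y=2.0000
    y: enter (2,0) at t=0.6000 ← occupied
  → r_2 = 0.6000
beam 3: φ=45°, α=300°
  dir = (cos 300°, sin 300°) = (0.5000, -0.8660); from cell (2,1)
  next x-line at t=0.8200, next y-line at t=0.3464; Δt_x=2.0000, Δt_y=1.1547
    y: enter (2,0) at t=0.3464 ← occupied
  → r_3 = 0.3464
beam 4: φ=135°, α=30°
  dir = (cos 30°, sin 30°) = (0.8660, 0.5000); from cell (2,1)
  next x-line at t=0.4734, next y-line at t=1.4000; Δt_x=1.1547, Δt_y=2.0000
    x: enter (3,1) at t=0.4734
    y: enter (3,2) at t=1.4000
    x: enter (4,2) at t=1.6281
    x: enter (5,2) at t=2.7828 ← occupied
  → r_4 = 2.7828

ranges = [1.1800, 0.6000, 0.3464, 2.7828]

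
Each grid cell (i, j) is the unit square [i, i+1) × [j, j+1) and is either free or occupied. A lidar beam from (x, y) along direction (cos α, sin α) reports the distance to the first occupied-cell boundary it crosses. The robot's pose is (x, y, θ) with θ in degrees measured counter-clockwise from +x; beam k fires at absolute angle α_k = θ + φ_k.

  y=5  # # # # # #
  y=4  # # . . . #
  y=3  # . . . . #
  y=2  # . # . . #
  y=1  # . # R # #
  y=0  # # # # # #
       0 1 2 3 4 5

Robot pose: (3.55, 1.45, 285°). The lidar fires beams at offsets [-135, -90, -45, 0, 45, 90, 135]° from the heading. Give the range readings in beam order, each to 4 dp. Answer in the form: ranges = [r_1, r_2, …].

beam 1: φ=-135°, α=150°
  d=(-0.8660,0.5000)  start (3,1)  tX=0.6351 tY=1.1000  stride 1/|dx|=1.1547 1/|dy|=2.0000
    cross x-line → (2,1), t=0.6351 (wall)
  → r_1 = 0.6351
beam 2: φ=-90°, α=195°
  d=(-0.9659,-0.2588)  start (3,1)  tX=0.5694 tY=1.7387  stride 1/|dx|=1.0353 1/|dy|=3.8637
    cross x-line → (2,1), t=0.5694 (wall)
  → r_2 = 0.5694
beam 3: φ=-45°, α=240°
  d=(-0.5000,-0.8660)  start (3,1)  tX=1.1000 tY=0.5196  stride 1/|dx|=2.0000 1/|dy|=1.1547
    cross y-line → (3,0), t=0.5196 (wall)
  → r_3 = 0.5196
beam 4: φ=0°, α=285°
  d=(0.2588,-0.9659)  start (3,1)  tX=1.7387 tY=0.4659  stride 1/|dx|=3.8637 1/|dy|=1.0353
    cross y-line → (3,0), t=0.4659 (wall)
  → r_4 = 0.4659
beam 5: φ=45°, α=330°
  d=(0.8660,-0.5000)  start (3,1)  tX=0.5196 tY=0.9000  stride 1/|dx|=1.1547 1/|dy|=2.0000
    cross x-line → (4,1), t=0.5196 (wall)
  → r_5 = 0.5196
beam 6: φ=90°, α=15°
  d=(0.9659,0.2588)  start (3,1)  tX=0.4659 tY=2.1250  stride 1/|dx|=1.0353 1/|dy|=3.8637
    cross x-line → (4,1), t=0.4659 (wall)
  → r_6 = 0.4659
beam 7: φ=135°, α=60°
  d=(0.5000,0.8660)  start (3,1)  tX=0.9000 tY=0.6351  stride 1/|dx|=2.0000 1/|dy|=1.1547
    cross y-line → (3,2), t=0.6351
    cross x-line → (4,2), t=0.9000
    cross y-line → (4,3), t=1.7898
    cross x-line → (5,3), t=2.9000 (wall)
  → r_7 = 2.9000

ranges = [0.6351, 0.5694, 0.5196, 0.4659, 0.5196, 0.4659, 2.9000]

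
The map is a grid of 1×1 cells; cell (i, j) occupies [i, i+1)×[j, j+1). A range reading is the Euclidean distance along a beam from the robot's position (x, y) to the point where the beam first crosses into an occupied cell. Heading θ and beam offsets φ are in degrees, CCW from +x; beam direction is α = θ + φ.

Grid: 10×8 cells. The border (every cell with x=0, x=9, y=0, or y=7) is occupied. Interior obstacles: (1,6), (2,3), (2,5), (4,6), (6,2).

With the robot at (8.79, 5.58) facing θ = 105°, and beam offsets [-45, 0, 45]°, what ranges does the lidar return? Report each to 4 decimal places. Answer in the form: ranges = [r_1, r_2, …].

ranges = [0.4200, 1.4701, 2.8400]

beam 1: φ=-45°, α=60°
  cosα=0.5000 sinα=0.8660 | (8,5) | tMaxX 0.4200 tMaxY 0.4850 | tΔX 2.0000 tΔY 1.1547
    t=0.4200 [x] (9,5) — stop
  → r_1 = 0.4200
beam 2: φ=0°, α=105°
  cosα=-0.2588 sinα=0.9659 | (8,5) | tMaxX 3.0523 tMaxY 0.4348 | tΔX 3.8637 tΔY 1.0353
    t=0.4348 [y] (8,6)
    t=1.4701 [y] (8,7) — stop
  → r_2 = 1.4701
beam 3: φ=45°, α=150°
  cosα=-0.8660 sinα=0.5000 | (8,5) | tMaxX 0.9122 tMaxY 0.8400 | tΔX 1.1547 tΔY 2.0000
    t=0.8400 [y] (8,6)
    t=0.9122 [x] (7,6)
    t=2.0669 [x] (6,6)
    t=2.8400 [y] (6,7) — stop
  → r_3 = 2.8400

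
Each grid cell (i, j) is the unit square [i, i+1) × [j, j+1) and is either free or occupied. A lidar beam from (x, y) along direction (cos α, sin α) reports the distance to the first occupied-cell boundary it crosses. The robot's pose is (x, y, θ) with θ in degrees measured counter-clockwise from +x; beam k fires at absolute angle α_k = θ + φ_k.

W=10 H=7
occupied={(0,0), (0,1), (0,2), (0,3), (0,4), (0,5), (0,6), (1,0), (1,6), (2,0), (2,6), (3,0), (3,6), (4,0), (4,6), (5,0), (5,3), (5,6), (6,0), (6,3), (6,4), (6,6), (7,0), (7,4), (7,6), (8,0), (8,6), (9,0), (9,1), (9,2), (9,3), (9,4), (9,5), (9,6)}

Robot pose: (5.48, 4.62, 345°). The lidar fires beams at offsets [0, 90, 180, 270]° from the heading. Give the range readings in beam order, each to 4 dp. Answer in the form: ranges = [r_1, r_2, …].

ranges = [0.5383, 1.4287, 4.6380, 0.6419]

beam 1: φ=0°, α=345°
  d=(0.9659,-0.2588)  start (5,4)  tX=0.5383 tY=2.3955  stride 1/|dx|=1.0353 1/|dy|=3.8637
    cross x-line → (6,4), t=0.5383 (wall)
  → r_1 = 0.5383
beam 2: φ=90°, α=75°
  d=(0.2588,0.9659)  start (5,4)  tX=2.0091 tY=0.3934  stride 1/|dx|=3.8637 1/|dy|=1.0353
    cross y-line → (5,5), t=0.3934
    cross y-line → (5,6), t=1.4287 (wall)
  → r_2 = 1.4287
beam 3: φ=180°, α=165°
  d=(-0.9659,0.2588)  start (5,4)  tX=0.4969 tY=1.4682  stride 1/|dx|=1.0353 1/|dy|=3.8637
    cross x-line → (4,4), t=0.4969
    cross y-line → (4,5), t=1.4682
    cross x-line → (3,5), t=1.5322
    cross x-line → (2,5), t=2.5675
    cross x-line → (1,5), t=3.6028
    cross x-line → (0,5), t=4.6380 (wall)
  → r_3 = 4.6380
beam 4: φ=270°, α=255°
  d=(-0.2588,-0.9659)  start (5,4)  tX=1.8546 tY=0.6419  stride 1/|dx|=3.8637 1/|dy|=1.0353
    cross y-line → (5,3), t=0.6419 (wall)
  → r_4 = 0.6419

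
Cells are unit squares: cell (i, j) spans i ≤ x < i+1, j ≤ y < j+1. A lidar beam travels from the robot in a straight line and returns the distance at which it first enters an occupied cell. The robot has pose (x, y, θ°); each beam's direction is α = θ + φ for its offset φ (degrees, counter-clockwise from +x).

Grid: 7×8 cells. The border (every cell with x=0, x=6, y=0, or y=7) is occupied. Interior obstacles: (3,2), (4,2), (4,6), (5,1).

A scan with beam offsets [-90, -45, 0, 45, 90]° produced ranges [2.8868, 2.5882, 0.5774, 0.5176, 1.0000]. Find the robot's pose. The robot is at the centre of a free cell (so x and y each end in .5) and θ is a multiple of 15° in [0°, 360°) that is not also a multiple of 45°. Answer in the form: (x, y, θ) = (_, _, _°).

(x, y, θ) = (3.5, 3.5, 240°)

Enumerate (i+0.5, j+0.5, θ) over the 26 free cells and 16 admissible headings. For each, cast all 5 beams and compare to the given ranges.
  (5.5, 6.5, 165°): beam 1 = 0.5176 ≠ 2.8868 ✗
  (2.5, 2.5, 330°): beam 1 = 1.7321 ≠ 2.8868 ✗
  (1.5, 4.5, 165°): beam 1 = 2.5882 ≠ 2.8868 ✗
  (1.5, 1.5, 330°): beam 1 = 0.5774 ≠ 2.8868 ✗
  …
  (3.5, 3.5, 240°): r_1=2.8868, r_2=2.5882, r_3=0.5774, r_4=0.5176, r_5=1.0000 — all match ✓
No second candidate reproduces the full scan.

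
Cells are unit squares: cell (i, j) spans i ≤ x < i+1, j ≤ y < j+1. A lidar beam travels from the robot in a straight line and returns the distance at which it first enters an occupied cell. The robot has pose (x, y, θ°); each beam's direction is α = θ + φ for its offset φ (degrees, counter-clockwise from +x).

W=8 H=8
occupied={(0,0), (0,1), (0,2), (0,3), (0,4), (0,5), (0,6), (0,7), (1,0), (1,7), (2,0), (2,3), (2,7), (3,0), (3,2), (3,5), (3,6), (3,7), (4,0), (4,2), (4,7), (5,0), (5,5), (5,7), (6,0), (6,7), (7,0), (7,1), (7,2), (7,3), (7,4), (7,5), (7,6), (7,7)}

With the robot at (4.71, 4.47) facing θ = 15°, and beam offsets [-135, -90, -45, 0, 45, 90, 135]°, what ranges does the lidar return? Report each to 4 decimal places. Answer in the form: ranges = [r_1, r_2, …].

beam 1: φ=-135°, α=240°
  dir = (cos 240°, sin 240°) = (-0.5000, -0.8660); from cell (4,4)
  next x-line at t=1.4200, next y-line at t=0.5427; Δt_x=2.0000, Δt_y=1.1547
    y: enter (4,3) at t=0.5427
    x: enter (3,3) at t=1.4200
    y: enter (3,2) at t=1.6974 ← occupied
  → r_1 = 1.6974
beam 2: φ=-90°, α=285°
  dir = (cos 285°, sin 285°) = (0.2588, -0.9659); from cell (4,4)
  next x-line at t=1.1205, next y-line at t=0.4866; Δt_x=3.8637, Δt_y=1.0353
    y: enter (4,3) at t=0.4866
    x: enter (5,3) at t=1.1205
    y: enter (5,2) at t=1.5219
    y: enter (5,1) at t=2.5571
    y: enter (5,0) at t=3.5924 ← occupied
  → r_2 = 3.5924
beam 3: φ=-45°, α=330°
  dir = (cos 330°, sin 330°) = (0.8660, -0.5000); from cell (4,4)
  next x-line at t=0.3349, next y-line at t=0.9400; Δt_x=1.1547, Δt_y=2.0000
    x: enter (5,4) at t=0.3349
    y: enter (5,3) at t=0.9400
    x: enter (6,3) at t=1.4896
    x: enter (7,3) at t=2.6443 ← occupied
  → r_3 = 2.6443
beam 4: φ=0°, α=15°
  dir = (cos 15°, sin 15°) = (0.9659, 0.2588); from cell (4,4)
  next x-line at t=0.3002, next y-line at t=2.0478; Δt_x=1.0353, Δt_y=3.8637
    x: enter (5,4) at t=0.3002
    x: enter (6,4) at t=1.3355
    y: enter (6,5) at t=2.0478
    x: enter (7,5) at t=2.3708 ← occupied
  → r_4 = 2.3708
beam 5: φ=45°, α=60°
  dir = (cos 60°, sin 60°) = (0.5000, 0.8660); from cell (4,4)
  next x-line at t=0.5800, next y-line at t=0.6120; Δt_x=2.0000, Δt_y=1.1547
    x: enter (5,4) at t=0.5800
    y: enter (5,5) at t=0.6120 ← occupied
  → r_5 = 0.6120
beam 6: φ=90°, α=105°
  dir = (cos 105°, sin 105°) = (-0.2588, 0.9659); from cell (4,4)
  next x-line at t=2.7432, next y-line at t=0.5487; Δt_x=3.8637, Δt_y=1.0353
    y: enter (4,5) at t=0.5487
    y: enter (4,6) at t=1.5840
    y: enter (4,7) at t=2.6192 ← occupied
  → r_6 = 2.6192
beam 7: φ=135°, α=150°
  dir = (cos 150°, sin 150°) = (-0.8660, 0.5000); from cell (4,4)
  next x-line at t=0.8198, next y-line at t=1.0600; Δt_x=1.1547, Δt_y=2.0000
    x: enter (3,4) at t=0.8198
    y: enter (3,5) at t=1.0600 ← occupied
  → r_7 = 1.0600

ranges = [1.6974, 3.5924, 2.6443, 2.3708, 0.6120, 2.6192, 1.0600]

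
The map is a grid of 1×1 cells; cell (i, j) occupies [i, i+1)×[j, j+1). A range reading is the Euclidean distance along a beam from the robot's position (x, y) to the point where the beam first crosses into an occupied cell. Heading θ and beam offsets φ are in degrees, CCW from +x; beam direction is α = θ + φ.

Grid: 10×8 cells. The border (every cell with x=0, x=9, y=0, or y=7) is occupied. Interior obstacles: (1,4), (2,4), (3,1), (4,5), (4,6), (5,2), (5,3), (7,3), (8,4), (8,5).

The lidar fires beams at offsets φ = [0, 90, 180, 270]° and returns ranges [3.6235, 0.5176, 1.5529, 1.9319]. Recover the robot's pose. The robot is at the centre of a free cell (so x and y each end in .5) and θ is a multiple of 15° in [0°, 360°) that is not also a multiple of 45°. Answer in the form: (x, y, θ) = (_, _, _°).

Candidates: 38 free-cell centres × 16 headings = 608 poses. Raycast each; keep the one whose scan matches to 4 dp.
  (7.5, 1.5, 195°): beam 1 = 1.9319 ≠ 3.6235 ✗
  (1.5, 2.5, 150°): beam 1 = 0.5774 ≠ 3.6235 ✗
  (1.5, 6.5, 285°): beam 1 = 1.5529 ≠ 3.6235 ✗
  (2.5, 5.5, 30°): beam 1 = 1.7321 ≠ 3.6235 ✗
  …
  (4.5, 4.5, 15°): r_1=3.6235, r_2=0.5176, r_3=1.5529, r_4=1.9319 — all match ✓
Only this pose fits every beam.

(x, y, θ) = (4.5, 4.5, 15°)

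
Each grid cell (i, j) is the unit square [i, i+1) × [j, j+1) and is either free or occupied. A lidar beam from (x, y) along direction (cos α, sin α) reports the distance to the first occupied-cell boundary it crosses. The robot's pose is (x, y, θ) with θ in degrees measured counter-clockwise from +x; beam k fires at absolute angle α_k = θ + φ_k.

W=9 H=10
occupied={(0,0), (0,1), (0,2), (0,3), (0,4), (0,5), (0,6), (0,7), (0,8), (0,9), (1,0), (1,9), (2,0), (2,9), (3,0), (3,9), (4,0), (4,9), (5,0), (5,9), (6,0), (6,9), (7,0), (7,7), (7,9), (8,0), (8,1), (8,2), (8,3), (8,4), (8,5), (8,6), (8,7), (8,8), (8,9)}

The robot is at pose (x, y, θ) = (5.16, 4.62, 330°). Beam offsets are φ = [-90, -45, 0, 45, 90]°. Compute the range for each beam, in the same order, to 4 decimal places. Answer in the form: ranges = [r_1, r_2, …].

ranges = [4.1800, 3.7477, 3.2793, 2.9402, 3.6800]

beam 1: φ=-90°, α=240°
  cosα=-0.5000 sinα=-0.8660 | (5,4) | tMaxX 0.3200 tMaxY 0.7159 | tΔX 2.0000 tΔY 1.1547
    t=0.3200 [x] (4,4)
    t=0.7159 [y] (4,3)
    t=1.8706 [y] (4,2)
    t=2.3200 [x] (3,2)
    t=3.0253 [y] (3,1)
    t=4.1800 [y] (3,0) — stop
  → r_1 = 4.1800
beam 2: φ=-45°, α=285°
  cosα=0.2588 sinα=-0.9659 | (5,4) | tMaxX 3.2455 tMaxY 0.6419 | tΔX 3.8637 tΔY 1.0353
    t=0.6419 [y] (5,3)
    t=1.6771 [y] (5,2)
    t=2.7124 [y] (5,1)
    t=3.2455 [x] (6,1)
    t=3.7477 [y] (6,0) — stop
  → r_2 = 3.7477
beam 3: φ=0°, α=330°
  cosα=0.8660 sinα=-0.5000 | (5,4) | tMaxX 0.9699 tMaxY 1.2400 | tΔX 1.1547 tΔY 2.0000
    t=0.9699 [x] (6,4)
    t=1.2400 [y] (6,3)
    t=2.1246 [x] (7,3)
    t=3.2400 [y] (7,2)
    t=3.2793 [x] (8,2) — stop
  → r_3 = 3.2793
beam 4: φ=45°, α=15°
  cosα=0.9659 sinα=0.2588 | (5,4) | tMaxX 0.8696 tMaxY 1.4682 | tΔX 1.0353 tΔY 3.8637
    t=0.8696 [x] (6,4)
    t=1.4682 [y] (6,5)
    t=1.9049 [x] (7,5)
    t=2.9402 [x] (8,5) — stop
  → r_4 = 2.9402
beam 5: φ=90°, α=60°
  cosα=0.5000 sinα=0.8660 | (5,4) | tMaxX 1.6800 tMaxY 0.4388 | tΔX 2.0000 tΔY 1.1547
    t=0.4388 [y] (5,5)
    t=1.5935 [y] (5,6)
    t=1.6800 [x] (6,6)
    t=2.7482 [y] (6,7)
    t=3.6800 [x] (7,7) — stop
  → r_5 = 3.6800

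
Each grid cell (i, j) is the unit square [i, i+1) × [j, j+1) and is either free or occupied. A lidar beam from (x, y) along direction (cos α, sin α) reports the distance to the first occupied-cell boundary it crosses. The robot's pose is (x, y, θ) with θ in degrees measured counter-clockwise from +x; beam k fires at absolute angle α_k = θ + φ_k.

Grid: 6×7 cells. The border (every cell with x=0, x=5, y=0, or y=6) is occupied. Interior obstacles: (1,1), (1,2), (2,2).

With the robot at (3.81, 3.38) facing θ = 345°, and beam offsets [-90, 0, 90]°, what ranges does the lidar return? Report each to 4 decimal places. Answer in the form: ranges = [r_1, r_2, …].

beam 1: φ=-90°, α=255°
  dir = (cos 255°, sin 255°) = (-0.2588, -0.9659); from cell (3,3)
  next x-line at t=3.1296, next y-line at t=0.3934; Δt_x=3.8637, Δt_y=1.0353
    y: enter (3,2) at t=0.3934
    y: enter (3,1) at t=1.4287
    y: enter (3,0) at t=2.4640 ← occupied
  → r_1 = 2.4640
beam 2: φ=0°, α=345°
  dir = (cos 345°, sin 345°) = (0.9659, -0.2588); from cell (3,3)
  next x-line at t=0.1967, next y-line at t=1.4682; Δt_x=1.0353, Δt_y=3.8637
    x: enter (4,3) at t=0.1967
    x: enter (5,3) at t=1.2320 ← occupied
  → r_2 = 1.2320
beam 3: φ=90°, α=75°
  dir = (cos 75°, sin 75°) = (0.2588, 0.9659); from cell (3,3)
  next x-line at t=0.7341, next y-line at t=0.6419; Δt_x=3.8637, Δt_y=1.0353
    y: enter (3,4) at t=0.6419
    x: enter (4,4) at t=0.7341
    y: enter (4,5) at t=1.6771
    y: enter (4,6) at t=2.7124 ← occupied
  → r_3 = 2.7124

ranges = [2.4640, 1.2320, 2.7124]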